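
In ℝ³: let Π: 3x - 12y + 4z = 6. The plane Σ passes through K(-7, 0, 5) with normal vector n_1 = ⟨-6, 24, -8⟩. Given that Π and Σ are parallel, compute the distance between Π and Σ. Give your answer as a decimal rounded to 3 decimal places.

Σ: n_1·r = n_1·K gives -6x + 24y - 8z = 2.
Rescale Σ by 1/(-2): 3x - 12y + 4z = -1. Then distance = |6 − (-1)| / √169 ≈ 0.538.

0.538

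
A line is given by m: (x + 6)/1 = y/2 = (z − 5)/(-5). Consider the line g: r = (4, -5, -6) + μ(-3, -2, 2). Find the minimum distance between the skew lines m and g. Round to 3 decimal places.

11.368

m has direction (1, 2, -5) through (-6, 0, 5).
Common perpendicular direction n = (1, 2, -5) × (-3, -2, 2) = (-6, 13, 4).
With w = (4, -5, -6) − (-6, 0, 5) = (10, -5, -11), w · n = -169.
Distance = |w · n| / |n| = |-169| / √221 ≈ 11.368.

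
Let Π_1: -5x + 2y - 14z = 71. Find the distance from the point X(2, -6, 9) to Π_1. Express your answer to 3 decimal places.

n·X − d = (-5)·(2) + (2)·(-6) + (-14)·(9) − 71 = -219; |n| = √225.
Distance = |-219| / √225 = 219/√225 ≈ 14.600.

14.600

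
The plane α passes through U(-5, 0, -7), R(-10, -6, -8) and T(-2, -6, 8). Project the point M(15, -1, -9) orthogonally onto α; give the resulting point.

UR = (-5, -6, -1), UT = (3, -6, 15); a normal to α is UR × UT = (-96, 72, 48).
Using U: α has equation -96x + 72y + 48z = 144.
Foot = M − λn with λ = (n·M − d)/|n|² = (-1944 − 144)/16704 = -1/8.
Foot = (15, -1, -9) − (-1/8)·(-96, 72, 48) = (3, 8, -3).

(3, 8, -3)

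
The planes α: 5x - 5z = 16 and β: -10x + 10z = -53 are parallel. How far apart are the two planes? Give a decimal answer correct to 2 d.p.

1.48

Rescale β by 1/(-2): 5x - 5z = 53/2. Then distance = |16 − (53/2)| / √50 ≈ 1.48.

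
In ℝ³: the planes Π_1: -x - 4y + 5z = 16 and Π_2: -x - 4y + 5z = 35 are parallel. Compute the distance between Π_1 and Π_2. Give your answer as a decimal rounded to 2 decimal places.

Same normal n = (-1, -4, 5) with |n| = √42; distance = |16 − 35| / |n| = 19/√42 ≈ 2.93.

2.93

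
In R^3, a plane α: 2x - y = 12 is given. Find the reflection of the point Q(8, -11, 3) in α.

(-4, -5, 3)

λ = (n·Q − d)/|n|² = (27 − 12)/5 = 3.
Reflection = Q − 2λn = (8, -11, 3) − 6·(2, -1, 0) = (-4, -5, 3).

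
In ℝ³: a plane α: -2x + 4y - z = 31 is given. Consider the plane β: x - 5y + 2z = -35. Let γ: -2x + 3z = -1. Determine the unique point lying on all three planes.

Solving the 3×3 linear system -2x + 4y - z = 31, x - 5y + 2z = -35, -2x + 3z = -1 (e.g. by elimination or Cramer's rule, determinant = 12) gives (-4, 5, -3).

(-4, 5, -3)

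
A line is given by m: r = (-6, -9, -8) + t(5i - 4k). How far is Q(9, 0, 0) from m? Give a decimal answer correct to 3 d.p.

18.025

Taking (-6, -9, -8) on m with direction v = (5, 0, -4): w = Q − (-6, -9, -8) = (15, 9, 8), and w × v = (-36, 100, -45).
Distance = |w × v| / |v| = √13321 / √41 ≈ 18.025.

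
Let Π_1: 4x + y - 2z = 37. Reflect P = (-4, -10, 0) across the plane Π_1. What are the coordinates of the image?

λ = (n·P − d)/|n|² = (-26 − 37)/21 = -3.
Reflection = P − 2λn = (-4, -10, 0) − (-6)·(4, 1, -2) = (20, -4, -12).

(20, -4, -12)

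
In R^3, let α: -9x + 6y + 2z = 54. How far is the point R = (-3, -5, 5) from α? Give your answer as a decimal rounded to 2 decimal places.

4.27

n·R − d = (-9)·(-3) + (6)·(-5) + (2)·(5) − 54 = -47; |n| = √121.
Distance = |-47| / √121 = 47/√121 ≈ 4.27.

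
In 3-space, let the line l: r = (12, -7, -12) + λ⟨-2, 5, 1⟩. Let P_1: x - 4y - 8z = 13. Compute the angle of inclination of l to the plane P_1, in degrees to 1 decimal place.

sin θ = |n·v| / (|n||v|) = |-30| / (√81 · √30) = 0.60858.
θ ≈ 37.5°.

37.5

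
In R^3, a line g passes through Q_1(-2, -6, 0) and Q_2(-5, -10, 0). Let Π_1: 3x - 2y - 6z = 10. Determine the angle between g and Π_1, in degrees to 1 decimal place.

A direction vector for g is Q_2 − Q_1 = (-3, -4, 0).
sin θ = |n·v| / (|n||v|) = |-1| / (√49 · √25) = 0.02857.
θ ≈ 1.6°.

1.6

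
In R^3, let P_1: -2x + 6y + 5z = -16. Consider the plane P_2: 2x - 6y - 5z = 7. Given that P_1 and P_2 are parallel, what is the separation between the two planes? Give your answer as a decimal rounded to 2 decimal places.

1.12

Rescale P_2 by 1/(-1): -2x + 6y + 5z = -7. Then distance = |-16 − (-7)| / √65 ≈ 1.12.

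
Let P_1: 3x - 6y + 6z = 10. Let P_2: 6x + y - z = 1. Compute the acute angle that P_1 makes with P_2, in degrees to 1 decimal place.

83.8

cos θ = |n₁·n₂| / (|n₁||n₂|) = |6| / (√81 · √38).
θ = arccos(0.10815) ≈ 83.8°.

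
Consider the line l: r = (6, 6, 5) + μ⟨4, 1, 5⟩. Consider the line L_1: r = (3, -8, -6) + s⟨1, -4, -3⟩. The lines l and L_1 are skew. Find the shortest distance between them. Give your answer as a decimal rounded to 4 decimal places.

Common perpendicular direction n = (4, 1, 5) × (1, -4, -3) = (17, 17, -17).
With w = (3, -8, -6) − (6, 6, 5) = (-3, -14, -11), w · n = -102.
Distance = |w · n| / |n| = |-102| / √867 ≈ 3.4641.

3.4641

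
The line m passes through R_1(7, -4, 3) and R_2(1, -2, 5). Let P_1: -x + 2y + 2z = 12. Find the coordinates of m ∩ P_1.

A direction vector for m is R_2 − R_1 = (-6, 2, 2).
Substitute r = (7, -4, 3) + t(-6, 2, 2) into the plane: -9 + 14t = 12, so t = 3/2.
Intersection: (7, -4, 3) + (3/2)·(-6, 2, 2) = (-2, -1, 6).

(-2, -1, 6)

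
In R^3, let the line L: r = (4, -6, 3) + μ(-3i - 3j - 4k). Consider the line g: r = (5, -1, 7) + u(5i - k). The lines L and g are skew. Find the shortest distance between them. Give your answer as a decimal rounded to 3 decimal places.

Common perpendicular direction n = (-3, -3, -4) × (5, 0, -1) = (3, -23, 15).
With w = (5, -1, 7) − (4, -6, 3) = (1, 5, 4), w · n = -52.
Distance = |w · n| / |n| = |-52| / √763 ≈ 1.883.

1.883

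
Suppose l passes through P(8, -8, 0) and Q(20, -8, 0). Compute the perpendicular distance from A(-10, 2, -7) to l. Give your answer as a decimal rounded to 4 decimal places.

A direction vector for l is Q − P = (12, 0, 0).
Taking (8, -8, 0) on l with direction v = (12, 0, 0): w = A − (8, -8, 0) = (-18, 10, -7), and w × v = (0, -84, -120).
Distance = |w × v| / |v| = √21456 / √144 ≈ 12.2066.

12.2066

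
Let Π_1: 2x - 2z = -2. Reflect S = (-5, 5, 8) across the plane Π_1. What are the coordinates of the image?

(7, 5, -4)

λ = (n·S − d)/|n|² = (-26 − (-2))/8 = -3.
Reflection = S − 2λn = (-5, 5, 8) − (-6)·(2, 0, -2) = (7, 5, -4).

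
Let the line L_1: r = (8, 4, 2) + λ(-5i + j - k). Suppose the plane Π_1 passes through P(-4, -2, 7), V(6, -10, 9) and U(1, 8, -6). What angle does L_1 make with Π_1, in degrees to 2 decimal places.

22.08

PV = (10, -8, 2), PU = (5, 10, -13); a normal to Π_1 is PV × PU = (84, 140, 140).
Using P: Π_1 has equation 84x + 140y + 140z = 364.
sin θ = |n·v| / (|n||v|) = |-420| / (√46256 · √27) = 0.37582.
θ ≈ 22.08°.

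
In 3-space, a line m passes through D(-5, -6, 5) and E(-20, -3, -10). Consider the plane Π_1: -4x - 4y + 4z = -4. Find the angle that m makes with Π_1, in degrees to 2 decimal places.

4.64

A direction vector for m is E − D = (-15, 3, -15).
sin θ = |n·v| / (|n||v|) = |-12| / (√48 · √459) = 0.08085.
θ ≈ 4.64°.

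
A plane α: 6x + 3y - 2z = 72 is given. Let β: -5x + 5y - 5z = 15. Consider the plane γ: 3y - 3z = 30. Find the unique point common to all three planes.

(7, 10, 0)

Solving the 3×3 linear system 6x + 3y - 2z = 72, -5x + 5y - 5z = 15, 3y - 3z = 30 (e.g. by elimination or Cramer's rule, determinant = -15) gives (7, 10, 0).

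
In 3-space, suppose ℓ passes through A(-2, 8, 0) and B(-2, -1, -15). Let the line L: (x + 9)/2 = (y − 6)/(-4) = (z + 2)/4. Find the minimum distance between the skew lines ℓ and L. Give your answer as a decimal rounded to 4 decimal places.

A direction vector for ℓ is B − A = (0, -9, -15).
L has direction (2, -4, 4) through (-9, 6, -2).
Common perpendicular direction n = (0, -9, -15) × (2, -4, 4) = (-96, -30, 18).
With w = (-9, 6, -2) − (-2, 8, 0) = (-7, -2, -2), w · n = 696.
Distance = |w · n| / |n| = |696| / √10440 ≈ 6.8118.

6.8118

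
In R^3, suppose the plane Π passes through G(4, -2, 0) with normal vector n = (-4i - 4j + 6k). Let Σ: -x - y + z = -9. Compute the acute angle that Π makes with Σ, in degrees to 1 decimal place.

11.4

Π: n·r = n·G gives -4x - 4y + 6z = -8.
cos θ = |n₁·n₂| / (|n₁||n₂|) = |14| / (√68 · √3).
θ = arccos(0.98020) ≈ 11.4°.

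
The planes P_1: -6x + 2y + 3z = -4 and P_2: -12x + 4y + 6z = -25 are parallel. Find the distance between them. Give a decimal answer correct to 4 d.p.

1.2143

Rescale P_2 by 1/2: -6x + 2y + 3z = -25/2. Then distance = |-4 − (-25/2)| / √49 ≈ 1.2143.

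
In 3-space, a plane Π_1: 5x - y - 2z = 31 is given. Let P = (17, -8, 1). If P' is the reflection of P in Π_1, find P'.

(-3, -4, 9)

λ = (n·P − d)/|n|² = (91 − 31)/30 = 2.
Reflection = P − 2λn = (17, -8, 1) − 4·(5, -1, -2) = (-3, -4, 9).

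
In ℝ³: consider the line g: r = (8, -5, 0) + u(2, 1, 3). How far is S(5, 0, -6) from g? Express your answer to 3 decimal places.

Taking (8, -5, 0) on g with direction v = (2, 1, 3): w = S − (8, -5, 0) = (-3, 5, -6), and w × v = (21, -3, -13).
Distance = |w × v| / |v| = √619 / √14 ≈ 6.649.

6.649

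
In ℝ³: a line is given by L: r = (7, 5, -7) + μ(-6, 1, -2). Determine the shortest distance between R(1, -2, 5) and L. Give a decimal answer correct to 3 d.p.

15.113

Taking (7, 5, -7) on L with direction v = (-6, 1, -2): w = R − (7, 5, -7) = (-6, -7, 12), and w × v = (2, -84, -48).
Distance = |w × v| / |v| = √9364 / √41 ≈ 15.113.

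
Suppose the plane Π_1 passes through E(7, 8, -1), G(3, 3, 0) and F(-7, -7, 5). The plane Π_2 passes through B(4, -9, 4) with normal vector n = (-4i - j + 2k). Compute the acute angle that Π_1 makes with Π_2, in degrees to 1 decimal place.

71.5

EG = (-4, -5, 1), EF = (-14, -15, 6); a normal to Π_1 is EG × EF = (-15, 10, -10).
Using E: Π_1 has equation -15x + 10y - 10z = -15.
Π_2: n·r = n·B gives -4x - y + 2z = 1.
cos θ = |n₁·n₂| / (|n₁||n₂|) = |30| / (√425 · √21).
θ = arccos(0.31755) ≈ 71.5°.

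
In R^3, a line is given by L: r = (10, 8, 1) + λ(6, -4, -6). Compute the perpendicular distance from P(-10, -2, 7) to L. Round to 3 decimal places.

Taking (10, 8, 1) on L with direction v = (6, -4, -6): w = P − (10, 8, 1) = (-20, -10, 6), and w × v = (84, -84, 140).
Distance = |w × v| / |v| = √33712 / √88 ≈ 19.573.

19.573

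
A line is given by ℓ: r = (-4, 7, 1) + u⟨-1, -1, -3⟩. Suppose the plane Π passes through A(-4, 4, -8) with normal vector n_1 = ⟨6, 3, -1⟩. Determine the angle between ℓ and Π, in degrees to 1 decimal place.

15.5

Π: n_1·r = n_1·A gives 6x + 3y - z = -4.
sin θ = |n·v| / (|n||v|) = |-6| / (√46 · √11) = 0.26673.
θ ≈ 15.5°.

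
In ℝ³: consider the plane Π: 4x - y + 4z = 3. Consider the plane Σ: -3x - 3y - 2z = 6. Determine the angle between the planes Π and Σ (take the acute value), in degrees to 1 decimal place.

cos θ = |n₁·n₂| / (|n₁||n₂|) = |-17| / (√33 · √22).
θ = arccos(0.63093) ≈ 50.9°.

50.9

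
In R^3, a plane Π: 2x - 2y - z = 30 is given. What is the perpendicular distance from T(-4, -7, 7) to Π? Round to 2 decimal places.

10.33

n·T − d = (2)·(-4) + (-2)·(-7) + (-1)·(7) − 30 = -31; |n| = √9.
Distance = |-31| / √9 = 31/√9 ≈ 10.33.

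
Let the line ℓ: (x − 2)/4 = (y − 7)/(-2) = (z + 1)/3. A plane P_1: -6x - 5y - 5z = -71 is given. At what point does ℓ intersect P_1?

ℓ has direction (4, -2, 3) through (2, 7, -1).
Substitute r = (2, 7, -1) + t(4, -2, 3) into the plane: -42 + (-29)t = -71, so t = 1.
Intersection: (2, 7, -1) + 1·(4, -2, 3) = (6, 5, 2).

(6, 5, 2)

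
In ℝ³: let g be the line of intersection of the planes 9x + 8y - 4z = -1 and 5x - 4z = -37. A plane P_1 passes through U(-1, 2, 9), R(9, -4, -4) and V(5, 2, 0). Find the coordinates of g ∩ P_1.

(-1, 5, 8)

Direction of g: (9, 8, -4) × (5, 0, -4) = (-32, 16, -40).
A point on g: solving the two plane equations with x = 3 gives (3, 3, 13).
UR = (10, -6, -13), UV = (6, 0, -9); a normal to P_1 is UR × UV = (54, 12, 36).
Using U: P_1 has equation 54x + 12y + 36z = 294.
Substitute r = (3, 3, 13) + t(-32, 16, -40) into the plane: 666 + (-2976)t = 294, so t = 1/8.
Intersection: (3, 3, 13) + (1/8)·(-32, 16, -40) = (-1, 5, 8).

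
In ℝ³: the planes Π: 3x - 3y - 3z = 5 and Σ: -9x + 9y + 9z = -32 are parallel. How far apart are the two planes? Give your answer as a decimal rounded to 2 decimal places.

Rescale Σ by 1/(-3): 3x - 3y - 3z = 32/3. Then distance = |5 − (32/3)| / √27 ≈ 1.09.

1.09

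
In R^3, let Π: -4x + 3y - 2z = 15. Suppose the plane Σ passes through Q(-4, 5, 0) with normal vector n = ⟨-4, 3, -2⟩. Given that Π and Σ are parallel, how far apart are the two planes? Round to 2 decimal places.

2.97

Σ: n·r = n·Q gives -4x + 3y - 2z = 31.
Same normal n = (-4, 3, -2) with |n| = √29; distance = |15 − 31| / |n| = 16/√29 ≈ 2.97.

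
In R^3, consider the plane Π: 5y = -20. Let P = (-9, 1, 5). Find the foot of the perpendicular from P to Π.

Foot = P − λn with λ = (n·P − d)/|n|² = (5 − (-20))/25 = 1.
Foot = (-9, 1, 5) − 1·(0, 5, 0) = (-9, -4, 5).

(-9, -4, 5)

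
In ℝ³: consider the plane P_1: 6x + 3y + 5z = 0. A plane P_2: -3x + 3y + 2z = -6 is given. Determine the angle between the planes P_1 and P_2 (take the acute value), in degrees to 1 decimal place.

cos θ = |n₁·n₂| / (|n₁||n₂|) = |1| / (√70 · √22).
θ = arccos(0.02548) ≈ 88.5°.

88.5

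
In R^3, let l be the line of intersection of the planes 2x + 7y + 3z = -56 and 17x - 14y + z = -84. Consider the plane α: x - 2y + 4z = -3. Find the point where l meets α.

(-9, -5, -1)

Direction of l: (2, 7, 3) × (17, -14, 1) = (49, 49, -147).
A point on l: solving the two plane equations with x = -6 gives (-6, -2, -10).
Substitute r = (-6, -2, -10) + t(49, 49, -147) into the plane: -42 + (-637)t = -3, so t = -3/49.
Intersection: (-6, -2, -10) + (-3/49)·(49, 49, -147) = (-9, -5, -1).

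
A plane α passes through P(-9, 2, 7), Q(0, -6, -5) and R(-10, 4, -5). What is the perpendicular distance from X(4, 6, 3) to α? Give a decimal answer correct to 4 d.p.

11.7647

PQ = (9, -8, -12), PR = (-1, 2, -12); a normal to α is PQ × PR = (120, 120, 10).
Using P: α has equation 120x + 120y + 10z = -770.
n·X − d = (120)·(4) + (120)·(6) + (10)·(3) − (-770) = 2000; |n| = √28900.
Distance = |2000| / √28900 = 2000/√28900 ≈ 11.7647.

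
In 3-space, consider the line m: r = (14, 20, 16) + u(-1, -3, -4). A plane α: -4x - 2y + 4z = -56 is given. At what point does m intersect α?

Substitute r = (14, 20, 16) + t(-1, -3, -4) into the plane: -32 + (-6)t = -56, so t = 4.
Intersection: (14, 20, 16) + 4·(-1, -3, -4) = (10, 8, 0).

(10, 8, 0)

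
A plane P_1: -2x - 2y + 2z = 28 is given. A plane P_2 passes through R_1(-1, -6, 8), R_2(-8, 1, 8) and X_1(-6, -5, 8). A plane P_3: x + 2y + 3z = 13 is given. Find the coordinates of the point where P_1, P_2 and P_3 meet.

R_1R_2 = (-7, 7, 0), R_1X_1 = (-5, 1, 0); a normal to P_2 is R_1R_2 × R_1X_1 = (0, 0, 28).
Using R_1: P_2 has equation 28z = 224.
Solving the 3×3 linear system -2x - 2y + 2z = 28, 28z = 224, x + 2y + 3z = 13 (e.g. by elimination or Cramer's rule, determinant = 56) gives (-1, -5, 8).

(-1, -5, 8)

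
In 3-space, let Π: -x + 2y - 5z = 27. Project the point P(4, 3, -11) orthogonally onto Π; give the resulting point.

(5, 1, -6)

Foot = P − λn with λ = (n·P − d)/|n|² = (57 − 27)/30 = 1.
Foot = (4, 3, -11) − 1·(-1, 2, -5) = (5, 1, -6).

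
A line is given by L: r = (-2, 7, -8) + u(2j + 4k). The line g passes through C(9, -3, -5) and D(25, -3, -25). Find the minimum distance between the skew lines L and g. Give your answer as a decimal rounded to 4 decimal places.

14.3457

A direction vector for g is D − C = (16, 0, -20).
Common perpendicular direction n = (0, 2, 4) × (16, 0, -20) = (-40, 64, -32).
With w = (9, -3, -5) − (-2, 7, -8) = (11, -10, 3), w · n = -1176.
Distance = |w · n| / |n| = |-1176| / √6720 ≈ 14.3457.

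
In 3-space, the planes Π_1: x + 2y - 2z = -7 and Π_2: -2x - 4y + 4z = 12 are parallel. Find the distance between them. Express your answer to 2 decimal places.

Rescale Π_2 by 1/(-2): x + 2y - 2z = -6. Then distance = |-7 − (-6)| / √9 ≈ 0.33.

0.33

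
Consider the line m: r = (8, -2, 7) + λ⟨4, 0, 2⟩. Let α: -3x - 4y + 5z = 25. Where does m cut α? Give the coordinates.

(-4, -2, 1)

Substitute r = (8, -2, 7) + t(4, 0, 2) into the plane: 19 + (-2)t = 25, so t = -3.
Intersection: (8, -2, 7) + (-3)·(4, 0, 2) = (-4, -2, 1).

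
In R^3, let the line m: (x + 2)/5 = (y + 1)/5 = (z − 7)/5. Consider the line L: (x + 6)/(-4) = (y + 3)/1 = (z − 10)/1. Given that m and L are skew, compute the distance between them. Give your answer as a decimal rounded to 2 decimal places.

m has direction (5, 5, 5) through (-2, -1, 7).
L has direction (-4, 1, 1) through (-6, -3, 10).
Common perpendicular direction n = (5, 5, 5) × (-4, 1, 1) = (0, -25, 25).
With w = (-6, -3, 10) − (-2, -1, 7) = (-4, -2, 3), w · n = 125.
Distance = |w · n| / |n| = |125| / √1250 ≈ 3.54.

3.54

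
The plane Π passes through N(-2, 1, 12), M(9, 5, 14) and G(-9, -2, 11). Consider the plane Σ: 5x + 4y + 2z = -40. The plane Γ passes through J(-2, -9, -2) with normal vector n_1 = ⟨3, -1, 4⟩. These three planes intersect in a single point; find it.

NM = (11, 4, 2), NG = (-7, -3, -1); a normal to Π is NM × NG = (2, -3, -5).
Using N: Π has equation 2x - 3y - 5z = -67.
Γ: n_1·r = n_1·J gives 3x - y + 4z = -5.
Solving the 3×3 linear system 2x - 3y - 5z = -67, 5x + 4y + 2z = -40, 3x - y + 4z = -5 (e.g. by elimination or Cramer's rule, determinant = 163) gives (-12, 1, 8).

(-12, 1, 8)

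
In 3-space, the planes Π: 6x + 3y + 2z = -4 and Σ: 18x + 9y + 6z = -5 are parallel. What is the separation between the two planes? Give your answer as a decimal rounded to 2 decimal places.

Rescale Σ by 1/3: 6x + 3y + 2z = -5/3. Then distance = |-4 − (-5/3)| / √49 ≈ 0.33.

0.33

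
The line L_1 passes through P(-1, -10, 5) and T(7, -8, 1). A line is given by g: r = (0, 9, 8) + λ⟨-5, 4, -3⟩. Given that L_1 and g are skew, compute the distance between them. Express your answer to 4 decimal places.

A direction vector for L_1 is T − P = (8, 2, -4).
Common perpendicular direction n = (8, 2, -4) × (-5, 4, -3) = (10, 44, 42).
With w = (0, 9, 8) − (-1, -10, 5) = (1, 19, 3), w · n = 972.
Distance = |w · n| / |n| = |972| / √3800 ≈ 15.7679.

15.7679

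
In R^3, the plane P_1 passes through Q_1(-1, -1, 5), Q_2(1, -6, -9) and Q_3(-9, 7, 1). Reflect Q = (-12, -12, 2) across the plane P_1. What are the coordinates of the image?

Q_1Q_2 = (2, -5, -14), Q_1Q_3 = (-8, 8, -4); a normal to P_1 is Q_1Q_2 × Q_1Q_3 = (132, 120, -24).
Using Q_1: P_1 has equation 132x + 120y - 24z = -372.
λ = (n·Q − d)/|n|² = (-3072 − (-372))/32400 = -1/12.
Reflection = Q − 2λn = (-12, -12, 2) − (-1/6)·(132, 120, -24) = (10, 8, -2).

(10, 8, -2)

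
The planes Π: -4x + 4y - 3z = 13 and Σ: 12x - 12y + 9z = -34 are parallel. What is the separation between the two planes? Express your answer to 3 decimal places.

0.260

Rescale Σ by 1/(-3): -4x + 4y - 3z = 34/3. Then distance = |13 − (34/3)| / √41 ≈ 0.260.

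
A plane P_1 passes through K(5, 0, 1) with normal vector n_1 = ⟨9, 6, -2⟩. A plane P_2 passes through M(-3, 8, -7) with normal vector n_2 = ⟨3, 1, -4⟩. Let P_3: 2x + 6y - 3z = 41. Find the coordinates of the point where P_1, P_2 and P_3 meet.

(1, 4, -5)

P_1: n_1·r = n_1·K gives 9x + 6y - 2z = 43.
P_2: n_2·r = n_2·M gives 3x + y - 4z = 27.
Solving the 3×3 linear system 9x + 6y - 2z = 43, 3x + y - 4z = 27, 2x + 6y - 3z = 41 (e.g. by elimination or Cramer's rule, determinant = 163) gives (1, 4, -5).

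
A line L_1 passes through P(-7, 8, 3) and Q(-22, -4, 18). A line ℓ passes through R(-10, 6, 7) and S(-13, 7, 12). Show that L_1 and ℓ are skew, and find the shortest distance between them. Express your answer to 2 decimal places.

0.41

A direction vector for L_1 is Q − P = (-15, -12, 15).
A direction vector for ℓ is S − R = (-3, 1, 5).
Common perpendicular direction n = (-15, -12, 15) × (-3, 1, 5) = (-75, 30, -51).
With w = (-10, 6, 7) − (-7, 8, 3) = (-3, -2, 4), w · n = -39.
Since n ≠ 0 the lines are not parallel, and w · n = -39 ≠ 0 so they do not intersect; hence they are skew.
Distance = |w · n| / |n| = |-39| / √9126 ≈ 0.41.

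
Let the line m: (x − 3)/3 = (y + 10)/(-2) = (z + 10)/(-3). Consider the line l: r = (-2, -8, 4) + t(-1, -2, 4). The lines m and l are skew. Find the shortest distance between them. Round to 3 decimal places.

m has direction (3, -2, -3) through (3, -10, -10).
Common perpendicular direction n = (3, -2, -3) × (-1, -2, 4) = (-14, -9, -8).
With w = (-2, -8, 4) − (3, -10, -10) = (-5, 2, 14), w · n = -60.
Distance = |w · n| / |n| = |-60| / √341 ≈ 3.249.

3.249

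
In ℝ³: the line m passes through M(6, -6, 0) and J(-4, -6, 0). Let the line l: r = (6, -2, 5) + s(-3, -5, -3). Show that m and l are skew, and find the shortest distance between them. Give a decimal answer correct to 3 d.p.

2.229

A direction vector for m is J − M = (-10, 0, 0).
Common perpendicular direction n = (-10, 0, 0) × (-3, -5, -3) = (0, -30, 50).
With w = (6, -2, 5) − (6, -6, 0) = (0, 4, 5), w · n = 130.
Since n ≠ 0 the lines are not parallel, and w · n = 130 ≠ 0 so they do not intersect; hence they are skew.
Distance = |w · n| / |n| = |130| / √3400 ≈ 2.229.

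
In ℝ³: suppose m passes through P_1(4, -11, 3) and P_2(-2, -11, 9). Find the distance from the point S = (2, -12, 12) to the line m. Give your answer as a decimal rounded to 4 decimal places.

5.0498

A direction vector for m is P_2 − P_1 = (-6, 0, 6).
Taking (4, -11, 3) on m with direction v = (-6, 0, 6): w = S − (4, -11, 3) = (-2, -1, 9), and w × v = (-6, -42, -6).
Distance = |w × v| / |v| = √1836 / √72 ≈ 5.0498.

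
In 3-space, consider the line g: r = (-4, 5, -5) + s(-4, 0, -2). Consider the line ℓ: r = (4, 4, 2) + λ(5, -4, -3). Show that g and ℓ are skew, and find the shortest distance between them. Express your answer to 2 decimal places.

Common perpendicular direction n = (-4, 0, -2) × (5, -4, -3) = (-8, -22, 16).
With w = (4, 4, 2) − (-4, 5, -5) = (8, -1, 7), w · n = 70.
Since n ≠ 0 the lines are not parallel, and w · n = 70 ≠ 0 so they do not intersect; hence they are skew.
Distance = |w · n| / |n| = |70| / √804 ≈ 2.47.

2.47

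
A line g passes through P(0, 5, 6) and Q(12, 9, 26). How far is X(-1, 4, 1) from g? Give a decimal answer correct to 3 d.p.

A direction vector for g is Q − P = (12, 4, 20).
Taking (0, 5, 6) on g with direction v = (12, 4, 20): w = X − (0, 5, 6) = (-1, -1, -5), and w × v = (0, -40, 8).
Distance = |w × v| / |v| = √1664 / √560 ≈ 1.724.

1.724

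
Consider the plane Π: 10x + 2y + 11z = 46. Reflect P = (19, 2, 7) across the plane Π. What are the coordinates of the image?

λ = (n·P − d)/|n|² = (271 − 46)/225 = 1.
Reflection = P − 2λn = (19, 2, 7) − 2·(10, 2, 11) = (-1, -2, -15).

(-1, -2, -15)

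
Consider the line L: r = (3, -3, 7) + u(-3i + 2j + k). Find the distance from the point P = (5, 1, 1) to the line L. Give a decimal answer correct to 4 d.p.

Taking (3, -3, 7) on L with direction v = (-3, 2, 1): w = P − (3, -3, 7) = (2, 4, -6), and w × v = (16, 16, 16).
Distance = |w × v| / |v| = √768 / √14 ≈ 7.4066.

7.4066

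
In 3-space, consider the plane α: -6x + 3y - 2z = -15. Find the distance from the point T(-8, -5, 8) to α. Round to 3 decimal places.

4.571

n·T − d = (-6)·(-8) + (3)·(-5) + (-2)·(8) − (-15) = 32; |n| = √49.
Distance = |32| / √49 = 32/√49 ≈ 4.571.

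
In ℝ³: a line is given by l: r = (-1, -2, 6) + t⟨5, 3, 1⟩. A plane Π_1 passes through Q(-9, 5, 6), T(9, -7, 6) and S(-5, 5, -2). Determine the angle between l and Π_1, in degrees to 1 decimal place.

QT = (18, -12, 0), QS = (4, 0, -8); a normal to Π_1 is QT × QS = (96, 144, 48).
Using Q: Π_1 has equation 96x + 144y + 48z = 144.
sin θ = |n·v| / (|n||v|) = |960| / (√32256 · √35) = 0.90351.
θ ≈ 64.6°.

64.6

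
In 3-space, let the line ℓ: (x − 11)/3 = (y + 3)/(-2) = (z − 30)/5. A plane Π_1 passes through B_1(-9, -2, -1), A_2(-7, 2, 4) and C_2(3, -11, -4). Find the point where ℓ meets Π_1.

(-1, 5, 10)

ℓ has direction (3, -2, 5) through (11, -3, 30).
B_1A_2 = (2, 4, 5), B_1C_2 = (12, -9, -3); a normal to Π_1 is B_1A_2 × B_1C_2 = (33, 66, -66).
Using B_1: Π_1 has equation 33x + 66y - 66z = -363.
Substitute r = (11, -3, 30) + t(3, -2, 5) into the plane: -1815 + (-363)t = -363, so t = -4.
Intersection: (11, -3, 30) + (-4)·(3, -2, 5) = (-1, 5, 10).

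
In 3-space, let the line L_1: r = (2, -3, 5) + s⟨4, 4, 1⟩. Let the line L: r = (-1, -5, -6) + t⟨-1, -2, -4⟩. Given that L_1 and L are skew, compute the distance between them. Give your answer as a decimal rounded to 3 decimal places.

Common perpendicular direction n = (4, 4, 1) × (-1, -2, -4) = (-14, 15, -4).
With w = (-1, -5, -6) − (2, -3, 5) = (-3, -2, -11), w · n = 56.
Distance = |w · n| / |n| = |56| / √437 ≈ 2.679.

2.679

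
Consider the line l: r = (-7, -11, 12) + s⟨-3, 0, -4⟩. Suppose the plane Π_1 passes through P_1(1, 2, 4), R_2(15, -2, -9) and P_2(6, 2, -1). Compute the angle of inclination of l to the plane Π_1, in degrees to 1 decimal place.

P_1R_2 = (14, -4, -13), P_1P_2 = (5, 0, -5); a normal to Π_1 is P_1R_2 × P_1P_2 = (20, 5, 20).
Using P_1: Π_1 has equation 20x + 5y + 20z = 110.
sin θ = |n·v| / (|n||v|) = |-140| / (√825 · √25) = 0.97483.
θ ≈ 77.1°.

77.1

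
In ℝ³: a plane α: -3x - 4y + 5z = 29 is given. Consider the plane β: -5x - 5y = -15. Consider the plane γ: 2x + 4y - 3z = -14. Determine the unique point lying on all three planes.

(1, 2, 8)

Solving the 3×3 linear system -3x - 4y + 5z = 29, -5x - 5y = -15, 2x + 4y - 3z = -14 (e.g. by elimination or Cramer's rule, determinant = -35) gives (1, 2, 8).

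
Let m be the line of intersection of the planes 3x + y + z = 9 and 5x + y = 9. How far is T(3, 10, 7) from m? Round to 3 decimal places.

7.362

Direction of m: (3, 1, 1) × (5, 1, 0) = (-1, 5, -2).
A point on m: solving the two plane equations with x = 2 gives (2, -1, 4).
Taking (2, -1, 4) on m with direction v = (-1, 5, -2): w = T − (2, -1, 4) = (1, 11, 3), and w × v = (-37, -1, 16).
Distance = |w × v| / |v| = √1626 / √30 ≈ 7.362.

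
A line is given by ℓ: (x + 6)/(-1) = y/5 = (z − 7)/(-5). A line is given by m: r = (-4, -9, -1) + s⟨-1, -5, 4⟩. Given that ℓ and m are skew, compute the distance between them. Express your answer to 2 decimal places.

11.91

ℓ has direction (-1, 5, -5) through (-6, 0, 7).
Common perpendicular direction n = (-1, 5, -5) × (-1, -5, 4) = (-5, 9, 10).
With w = (-4, -9, -1) − (-6, 0, 7) = (2, -9, -8), w · n = -171.
Distance = |w · n| / |n| = |-171| / √206 ≈ 11.91.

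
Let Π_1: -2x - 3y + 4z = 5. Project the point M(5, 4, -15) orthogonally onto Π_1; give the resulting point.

(-1, -5, -3)

Foot = M − λn with λ = (n·M − d)/|n|² = (-82 − 5)/29 = -3.
Foot = (5, 4, -15) − (-3)·(-2, -3, 4) = (-1, -5, -3).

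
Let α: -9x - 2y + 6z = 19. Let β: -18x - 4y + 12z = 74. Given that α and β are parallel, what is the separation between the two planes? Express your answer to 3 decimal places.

Rescale β by 1/2: -9x - 2y + 6z = 37. Then distance = |19 − 37| / √121 ≈ 1.636.

1.636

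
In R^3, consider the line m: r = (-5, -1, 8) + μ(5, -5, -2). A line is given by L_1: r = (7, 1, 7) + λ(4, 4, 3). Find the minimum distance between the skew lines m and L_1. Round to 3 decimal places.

Common perpendicular direction n = (5, -5, -2) × (4, 4, 3) = (-7, -23, 40).
With w = (7, 1, 7) − (-5, -1, 8) = (12, 2, -1), w · n = -170.
Distance = |w · n| / |n| = |-170| / √2178 ≈ 3.643.

3.643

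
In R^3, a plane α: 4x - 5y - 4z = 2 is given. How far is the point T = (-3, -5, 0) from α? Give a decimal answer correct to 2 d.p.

n·T − d = (4)·(-3) + (-5)·(-5) + (-4)·(0) − 2 = 11; |n| = √57.
Distance = |11| / √57 = 11/√57 ≈ 1.46.

1.46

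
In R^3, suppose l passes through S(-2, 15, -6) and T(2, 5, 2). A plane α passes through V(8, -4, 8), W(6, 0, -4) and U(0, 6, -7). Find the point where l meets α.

A direction vector for l is T − S = (4, -10, 8).
VW = (-2, 4, -12), VU = (-8, 10, -15); a normal to α is VW × VU = (60, 66, 12).
Using V: α has equation 60x + 66y + 12z = 312.
Substitute r = (-2, 15, -6) + t(4, -10, 8) into the plane: 798 + (-324)t = 312, so t = 3/2.
Intersection: (-2, 15, -6) + (3/2)·(4, -10, 8) = (4, 0, 6).

(4, 0, 6)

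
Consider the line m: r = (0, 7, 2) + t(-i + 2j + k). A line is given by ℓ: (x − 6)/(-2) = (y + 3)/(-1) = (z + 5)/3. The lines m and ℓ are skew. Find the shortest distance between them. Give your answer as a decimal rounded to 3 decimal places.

0.346

ℓ has direction (-2, -1, 3) through (6, -3, -5).
Common perpendicular direction n = (-1, 2, 1) × (-2, -1, 3) = (7, 1, 5).
With w = (6, -3, -5) − (0, 7, 2) = (6, -10, -7), w · n = -3.
Distance = |w · n| / |n| = |-3| / √75 ≈ 0.346.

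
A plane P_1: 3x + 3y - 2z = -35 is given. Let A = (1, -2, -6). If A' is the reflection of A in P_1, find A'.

λ = (n·A − d)/|n|² = (9 − (-35))/22 = 2.
Reflection = A − 2λn = (1, -2, -6) − 4·(3, 3, -2) = (-11, -14, 2).

(-11, -14, 2)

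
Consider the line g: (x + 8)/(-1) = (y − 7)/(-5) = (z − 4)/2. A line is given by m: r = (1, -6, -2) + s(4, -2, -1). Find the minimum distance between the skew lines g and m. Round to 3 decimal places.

5.731

g has direction (-1, -5, 2) through (-8, 7, 4).
Common perpendicular direction n = (-1, -5, 2) × (4, -2, -1) = (9, 7, 22).
With w = (1, -6, -2) − (-8, 7, 4) = (9, -13, -6), w · n = -142.
Distance = |w · n| / |n| = |-142| / √614 ≈ 5.731.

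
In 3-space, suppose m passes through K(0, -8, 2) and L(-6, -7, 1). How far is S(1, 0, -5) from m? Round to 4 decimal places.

10.5768

A direction vector for m is L − K = (-6, 1, -1).
Taking (0, -8, 2) on m with direction v = (-6, 1, -1): w = S − (0, -8, 2) = (1, 8, -7), and w × v = (-1, 43, 49).
Distance = |w × v| / |v| = √4251 / √38 ≈ 10.5768.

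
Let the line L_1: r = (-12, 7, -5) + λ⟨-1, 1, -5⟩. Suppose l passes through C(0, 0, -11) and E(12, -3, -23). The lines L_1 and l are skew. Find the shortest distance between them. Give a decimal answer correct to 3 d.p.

3.022

A direction vector for l is E − C = (12, -3, -12).
Common perpendicular direction n = (-1, 1, -5) × (12, -3, -12) = (-27, -72, -9).
With w = (0, 0, -11) − (-12, 7, -5) = (12, -7, -6), w · n = 234.
Distance = |w · n| / |n| = |234| / √5994 ≈ 3.022.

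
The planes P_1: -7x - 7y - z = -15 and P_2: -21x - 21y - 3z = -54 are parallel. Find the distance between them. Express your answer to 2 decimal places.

0.30

Rescale P_2 by 1/3: -7x - 7y - z = -18. Then distance = |-15 − (-18)| / √99 ≈ 0.30.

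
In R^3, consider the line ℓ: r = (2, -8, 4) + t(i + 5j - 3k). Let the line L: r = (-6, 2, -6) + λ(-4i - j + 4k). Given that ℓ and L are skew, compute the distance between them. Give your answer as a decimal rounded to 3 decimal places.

9.206

Common perpendicular direction n = (1, 5, -3) × (-4, -1, 4) = (17, 8, 19).
With w = (-6, 2, -6) − (2, -8, 4) = (-8, 10, -10), w · n = -246.
Distance = |w · n| / |n| = |-246| / √714 ≈ 9.206.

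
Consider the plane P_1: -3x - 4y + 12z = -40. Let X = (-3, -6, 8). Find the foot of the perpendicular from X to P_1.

Foot = X − λn with λ = (n·X − d)/|n|² = (129 − (-40))/169 = 1.
Foot = (-3, -6, 8) − 1·(-3, -4, 12) = (0, -2, -4).

(0, -2, -4)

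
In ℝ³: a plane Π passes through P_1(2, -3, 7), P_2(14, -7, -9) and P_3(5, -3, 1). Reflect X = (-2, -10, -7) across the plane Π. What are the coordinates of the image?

(14, 6, 1)

P_1P_2 = (12, -4, -16), P_1P_3 = (3, 0, -6); a normal to Π is P_1P_2 × P_1P_3 = (24, 24, 12).
Using P_1: Π has equation 24x + 24y + 12z = 60.
λ = (n·X − d)/|n|² = (-372 − 60)/1296 = -1/3.
Reflection = X − 2λn = (-2, -10, -7) − (-2/3)·(24, 24, 12) = (14, 6, 1).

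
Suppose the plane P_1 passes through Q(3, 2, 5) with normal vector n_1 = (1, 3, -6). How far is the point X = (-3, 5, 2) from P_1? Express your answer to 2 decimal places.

P_1: n_1·r = n_1·Q gives x + 3y - 6z = -21.
n·X − d = (1)·(-3) + (3)·(5) + (-6)·(2) − (-21) = 21; |n| = √46.
Distance = |21| / √46 = 21/√46 ≈ 3.10.

3.10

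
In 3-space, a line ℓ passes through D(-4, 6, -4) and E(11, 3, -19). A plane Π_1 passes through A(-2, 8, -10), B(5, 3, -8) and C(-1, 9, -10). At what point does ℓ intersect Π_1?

(1, 5, -9)

A direction vector for ℓ is E − D = (15, -3, -15).
AB = (7, -5, 2), AC = (1, 1, 0); a normal to Π_1 is AB × AC = (-2, 2, 12).
Using A: Π_1 has equation -2x + 2y + 12z = -100.
Substitute r = (-4, 6, -4) + t(15, -3, -15) into the plane: -28 + (-216)t = -100, so t = 1/3.
Intersection: (-4, 6, -4) + (1/3)·(15, -3, -15) = (1, 5, -9).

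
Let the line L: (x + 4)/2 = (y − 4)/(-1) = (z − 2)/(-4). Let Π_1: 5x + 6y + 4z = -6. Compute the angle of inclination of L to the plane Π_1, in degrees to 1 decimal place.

L has direction (2, -1, -4) through (-4, 4, 2).
sin θ = |n·v| / (|n||v|) = |-12| / (√77 · √21) = 0.29842.
θ ≈ 17.4°.

17.4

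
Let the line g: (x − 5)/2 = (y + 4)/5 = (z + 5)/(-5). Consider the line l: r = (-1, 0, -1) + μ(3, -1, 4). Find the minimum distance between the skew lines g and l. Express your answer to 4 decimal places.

g has direction (2, 5, -5) through (5, -4, -5).
Common perpendicular direction n = (2, 5, -5) × (3, -1, 4) = (15, -23, -17).
With w = (-1, 0, -1) − (5, -4, -5) = (-6, 4, 4), w · n = -250.
Distance = |w · n| / |n| = |-250| / √1043 ≈ 7.7410.

7.7410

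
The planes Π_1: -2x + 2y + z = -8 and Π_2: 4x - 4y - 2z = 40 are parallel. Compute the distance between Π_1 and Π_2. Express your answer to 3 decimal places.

Rescale Π_2 by 1/(-2): -2x + 2y + z = -20. Then distance = |-8 − (-20)| / √9 ≈ 4.000.

4.000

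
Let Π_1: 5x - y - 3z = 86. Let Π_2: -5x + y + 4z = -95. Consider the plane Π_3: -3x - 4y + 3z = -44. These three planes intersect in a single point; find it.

Solving the 3×3 linear system 5x - y - 3z = 86, -5x + y + 4z = -95, -3x - 4y + 3z = -44 (e.g. by elimination or Cramer's rule, determinant = 23) gives (11, -4, -9).

(11, -4, -9)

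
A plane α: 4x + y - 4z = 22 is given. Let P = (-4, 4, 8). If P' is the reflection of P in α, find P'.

λ = (n·P − d)/|n|² = (-44 − 22)/33 = -2.
Reflection = P − 2λn = (-4, 4, 8) − (-4)·(4, 1, -4) = (12, 8, -8).

(12, 8, -8)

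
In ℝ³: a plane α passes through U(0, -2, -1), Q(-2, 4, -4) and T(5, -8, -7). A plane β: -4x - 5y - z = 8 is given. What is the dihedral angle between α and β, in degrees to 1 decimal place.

25.3

UQ = (-2, 6, -3), UT = (5, -6, -6); a normal to α is UQ × UT = (-54, -27, -18).
Using U: α has equation -54x - 27y - 18z = 72.
cos θ = |n₁·n₂| / (|n₁||n₂|) = |369| / (√3969 · √42).
θ = arccos(0.90378) ≈ 25.3°.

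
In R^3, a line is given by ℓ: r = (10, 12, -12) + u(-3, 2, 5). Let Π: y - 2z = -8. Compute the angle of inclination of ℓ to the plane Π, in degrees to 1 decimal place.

sin θ = |n·v| / (|n||v|) = |-8| / (√5 · √38) = 0.58038.
θ ≈ 35.5°.

35.5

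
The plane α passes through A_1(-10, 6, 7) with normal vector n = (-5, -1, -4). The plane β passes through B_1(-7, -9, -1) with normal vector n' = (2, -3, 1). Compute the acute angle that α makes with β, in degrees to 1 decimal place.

63.0

α: n·r = n·A_1 gives -5x - y - 4z = 16.
β: n'·r = n'·B_1 gives 2x - 3y + z = 12.
cos θ = |n₁·n₂| / (|n₁||n₂|) = |-11| / (√42 · √14).
θ = arccos(0.45363) ≈ 63.0°.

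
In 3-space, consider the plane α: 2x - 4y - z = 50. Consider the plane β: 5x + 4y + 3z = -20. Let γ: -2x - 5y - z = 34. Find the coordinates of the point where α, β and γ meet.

Solving the 3×3 linear system 2x - 4y - z = 50, 5x + 4y + 3z = -20, -2x - 5y - z = 34 (e.g. by elimination or Cramer's rule, determinant = 43) gives (6, -8, -6).

(6, -8, -6)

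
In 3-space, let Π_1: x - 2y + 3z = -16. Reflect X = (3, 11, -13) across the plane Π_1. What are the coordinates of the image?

(9, -1, 5)

λ = (n·X − d)/|n|² = (-58 − (-16))/14 = -3.
Reflection = X − 2λn = (3, 11, -13) − (-6)·(1, -2, 3) = (9, -1, 5).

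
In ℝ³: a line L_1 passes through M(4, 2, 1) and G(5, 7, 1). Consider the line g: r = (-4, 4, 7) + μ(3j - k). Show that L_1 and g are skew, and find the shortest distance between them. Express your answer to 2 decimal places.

10.14

A direction vector for L_1 is G − M = (1, 5, 0).
Common perpendicular direction n = (1, 5, 0) × (0, 3, -1) = (-5, 1, 3).
With w = (-4, 4, 7) − (4, 2, 1) = (-8, 2, 6), w · n = 60.
Since n ≠ 0 the lines are not parallel, and w · n = 60 ≠ 0 so they do not intersect; hence they are skew.
Distance = |w · n| / |n| = |60| / √35 ≈ 10.14.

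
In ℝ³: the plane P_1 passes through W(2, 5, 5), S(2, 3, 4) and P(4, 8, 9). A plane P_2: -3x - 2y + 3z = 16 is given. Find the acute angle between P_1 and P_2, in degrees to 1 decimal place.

9.9

WS = (0, -2, -1), WP = (2, 3, 4); a normal to P_1 is WS × WP = (-5, -2, 4).
Using W: P_1 has equation -5x - 2y + 4z = 0.
cos θ = |n₁·n₂| / (|n₁||n₂|) = |31| / (√45 · √22).
θ = arccos(0.98524) ≈ 9.9°.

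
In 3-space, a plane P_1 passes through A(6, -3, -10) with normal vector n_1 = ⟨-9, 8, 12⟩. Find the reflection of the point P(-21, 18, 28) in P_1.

P_1: n_1·r = n_1·A gives -9x + 8y + 12z = -198.
λ = (n·P − d)/|n|² = (669 − (-198))/289 = 3.
Reflection = P − 2λn = (-21, 18, 28) − 6·(-9, 8, 12) = (33, -30, -44).

(33, -30, -44)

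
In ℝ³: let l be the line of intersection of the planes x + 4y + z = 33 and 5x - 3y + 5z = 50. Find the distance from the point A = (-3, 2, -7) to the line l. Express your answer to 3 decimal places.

Direction of l: (1, 4, 1) × (5, -3, 5) = (23, 0, -23).
A point on l: solving the two plane equations with x = 10 gives (10, 5, 3).
Taking (10, 5, 3) on l with direction v = (23, 0, -23): w = A − (10, 5, 3) = (-13, -3, -10), and w × v = (69, -529, 69).
Distance = |w × v| / |v| = √289363 / √1058 ≈ 16.538.

16.538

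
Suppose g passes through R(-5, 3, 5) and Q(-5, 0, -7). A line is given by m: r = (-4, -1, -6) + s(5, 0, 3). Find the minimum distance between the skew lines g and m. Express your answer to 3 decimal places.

1.056

A direction vector for g is Q − R = (0, -3, -12).
Common perpendicular direction n = (0, -3, -12) × (5, 0, 3) = (-9, -60, 15).
With w = (-4, -1, -6) − (-5, 3, 5) = (1, -4, -11), w · n = 66.
Distance = |w · n| / |n| = |66| / √3906 ≈ 1.056.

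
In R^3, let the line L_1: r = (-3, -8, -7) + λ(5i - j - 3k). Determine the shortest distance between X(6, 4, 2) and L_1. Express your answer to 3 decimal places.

17.463

Taking (-3, -8, -7) on L_1 with direction v = (5, -1, -3): w = X − (-3, -8, -7) = (9, 12, 9), and w × v = (-27, 72, -69).
Distance = |w × v| / |v| = √10674 / √35 ≈ 17.463.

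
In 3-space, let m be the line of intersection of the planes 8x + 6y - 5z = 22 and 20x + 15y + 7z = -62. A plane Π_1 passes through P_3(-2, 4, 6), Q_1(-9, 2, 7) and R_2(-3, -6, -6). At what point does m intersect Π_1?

Direction of m: (8, 6, -5) × (20, 15, 7) = (117, -156, 0).
A point on m: solving the two plane equations with x = 8 gives (8, -12, -6).
P_3Q_1 = (-7, -2, 1), P_3R_2 = (-1, -10, -12); a normal to Π_1 is P_3Q_1 × P_3R_2 = (34, -85, 68).
Using P_3: Π_1 has equation 34x - 85y + 68z = 0.
Substitute r = (8, -12, -6) + t(117, -156, 0) into the plane: 884 + 17238t = 0, so t = -2/39.
Intersection: (8, -12, -6) + (-2/39)·(117, -156, 0) = (2, -4, -6).

(2, -4, -6)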